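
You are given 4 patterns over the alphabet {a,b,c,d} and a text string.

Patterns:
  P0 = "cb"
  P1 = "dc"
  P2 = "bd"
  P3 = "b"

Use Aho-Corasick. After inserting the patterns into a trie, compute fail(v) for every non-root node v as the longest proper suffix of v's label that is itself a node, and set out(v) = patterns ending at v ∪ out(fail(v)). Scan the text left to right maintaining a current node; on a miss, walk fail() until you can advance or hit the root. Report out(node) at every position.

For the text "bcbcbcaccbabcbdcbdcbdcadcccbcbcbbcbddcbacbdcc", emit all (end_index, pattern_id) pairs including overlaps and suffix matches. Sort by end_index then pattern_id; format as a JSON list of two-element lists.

Build:
Trie (insert patterns):
  0='ε' goto b→5 c→1 d→3
  1='c' goto b→2
  2='cb' goto ·  ←P0
  3='d' goto c→4
  4='dc' goto ·  ←P1
  5='b' goto d→6  ←P3
  6='bd' goto ·  ←P2

Failure links (BFS by depth):
  n1('c'): parent n0 fail=0; on 'c' 0 → fail=0;  out ∅∪∅=∅
  n3('d'): parent n0 fail=0; on 'd' 0 → fail=0;  out ∅∪∅=∅
  n5('b'): parent n0 fail=0; on 'b' 0 → fail=0;  out {3}∪∅={3}
  n2('cb'): parent n1 fail=0; on 'b' 0 → fail=5;  out {0}∪{3}={0,3}
  n4('dc'): parent n3 fail=0; on 'c' 0 → fail=1;  out {1}∪∅={1}
  n6('bd'): parent n5 fail=0; on 'd' 0 → fail=3;  out {2}∪∅={2}

Run:
i=0 'b': node 0→5  ** P3@[0:0]
i=1 'c': node 5→1 (fail-walked)
i=2 'b': node 1→2  ** P0@[1:2],P3@[2:2]
i=3 'c': node 2→1 (fail-walked)
i=4 'b': node 1→2  ** P0@[3:4],P3@[4:4]
i=5 'c': node 2→1 (fail-walked)
i=6 'a': node 1→0 (fail-walked)
i=7 'c': node 0→1
i=8 'c': node 1→1 (fail-walked)
i=9 'b': node 1→2  ** P0@[8:9],P3@[9:9]
i=10 'a': node 2→0 (fail-walked)
i=11 'b': node 0→5  ** P3@[11:11]
i=12 'c': node 5→1 (fail-walked)
i=13 'b': node 1→2  ** P0@[12:13],P3@[13:13]
i=14 'd': node 2→6 (fail-walked)  ** P2@[13:14]
i=15 'c': node 6→4 (fail-walked)  ** P1@[14:15]
i=16 'b': node 4→2 (fail-walked)  ** P0@[15:16],P3@[16:16]
i=17 'd': node 2→6 (fail-walked)  ** P2@[16:17]
i=18 'c': node 6→4 (fail-walked)  ** P1@[17:18]
i=19 'b': node 4→2 (fail-walked)  ** P0@[18:19],P3@[19:19]
i=20 'd': node 2→6 (fail-walked)  ** P2@[19:20]
i=21 'c': node 6→4 (fail-walked)  ** P1@[20:21]
i=22 'a': node 4→0 (fail-walked)
i=23 'd': node 0→3
i=24 'c': node 3→4  ** P1@[23:24]
i=25 'c': node 4→1 (fail-walked)
i=26 'c': node 1→1 (fail-walked)
i=27 'b': node 1→2  ** P0@[26:27],P3@[27:27]
i=28 'c': node 2→1 (fail-walked)
i=29 'b': node 1→2  ** P0@[28:29],P3@[29:29]
i=30 'c': node 2→1 (fail-walked)
i=31 'b': node 1→2  ** P0@[30:31],P3@[31:31]
i=32 'b': node 2→5 (fail-walked)  ** P3@[32:32]
i=33 'c': node 5→1 (fail-walked)
i=34 'b': node 1→2  ** P0@[33:34],P3@[34:34]
i=35 'd': node 2→6 (fail-walked)  ** P2@[34:35]
i=36 'd': node 6→3 (fail-walked)
i=37 'c': node 3→4  ** P1@[36:37]
i=38 'b': node 4→2 (fail-walked)  ** P0@[37:38],P3@[38:38]
i=39 'a': node 2→0 (fail-walked)
i=40 'c': node 0→1
i=41 'b': node 1→2  ** P0@[40:41],P3@[41:41]
i=42 'd': node 2→6 (fail-walked)  ** P2@[41:42]
i=43 'c': node 6→4 (fail-walked)  ** P1@[42:43]
i=44 'c': node 4→1 (fail-walked)

Matches: [[0,3],[2,0],[2,3],[4,0],[4,3],[9,0],[9,3],[11,3],[13,0],[13,3],[14,2],[15,1],[16,0],[16,3],[17,2],[18,1],[19,0],[19,3],[20,2],[21,1],[24,1],[27,0],[27,3],[29,0],[29,3],[31,0],[31,3],[32,3],[34,0],[34,3],[35,2],[37,1],[38,0],[38,3],[41,0],[41,3],[42,2],[43,1]]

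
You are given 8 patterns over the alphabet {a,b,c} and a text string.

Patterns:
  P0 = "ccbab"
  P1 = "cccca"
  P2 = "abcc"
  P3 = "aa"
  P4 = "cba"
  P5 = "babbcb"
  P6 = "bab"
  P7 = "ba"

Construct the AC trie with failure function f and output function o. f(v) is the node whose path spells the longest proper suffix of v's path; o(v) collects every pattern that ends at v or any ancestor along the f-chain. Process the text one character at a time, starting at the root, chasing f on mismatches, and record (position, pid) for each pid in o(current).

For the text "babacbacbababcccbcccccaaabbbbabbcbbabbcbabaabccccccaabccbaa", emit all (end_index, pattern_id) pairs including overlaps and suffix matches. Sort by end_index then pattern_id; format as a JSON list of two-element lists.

Build automaton:
Trie nodes:
  0='ε' goto a→9 b→16 c→1
  1='c' goto b→14 c→2
  2='cc' goto b→3 c→6
  3='ccb' goto a→4
  4='ccba' goto b→5
  5='ccbab' goto ·  [P0 ends]
  6='ccc' goto c→7
  7='cccc' goto a→8
  8='cccca' goto ·  [P1 ends]
  9='a' goto a→13 b→10
  10='ab' goto c→11
  11='abc' goto c→12
  12='abcc' goto ·  [P2 ends]
  13='aa' goto ·  [P3 ends]
  14='cb' goto a→15
  15='cba' goto ·  [P4 ends]
  16='b' goto a→17
  17='ba' goto b→18  [P7 ends]
  18='bab' goto b→19  [P6 ends]
  19='babb' goto c→20
  20='babbc' goto b→21
  21='babbcb' goto ·  [P5 ends]

BFS fail/out derivation:
  fail(1) 'c': from fail(0)=0 chase 'c': 0 ⇒ 0;  out=∅∪out(0)=∅
  fail(9) 'a': from fail(0)=0 chase 'a': 0 ⇒ 0;  out=∅∪out(0)=∅
  fail(16) 'b': from fail(0)=0 chase 'b': 0 ⇒ 0;  out=∅∪out(0)=∅
  fail(2) 'cc': from fail(1)=0 chase 'c': 0 ⇒ 1;  out=∅∪out(1)=∅
  fail(10) 'ab': from fail(9)=0 chase 'b': 0 ⇒ 16;  out=∅∪out(16)=∅
  fail(13) 'aa': from fail(9)=0 chase 'a': 0 ⇒ 9;  out={3}∪out(9)={3}
  fail(14) 'cb': from fail(1)=0 chase 'b': 0 ⇒ 16;  out=∅∪out(16)=∅
  fail(17) 'ba': from fail(16)=0 chase 'a': 0 ⇒ 9;  out={7}∪out(9)={7}
  fail(3) 'ccb': from fail(2)=1 chase 'b': 1 ⇒ 14;  out=∅∪out(14)=∅
  fail(6) 'ccc': from fail(2)=1 chase 'c': 1 ⇒ 2;  out=∅∪out(2)=∅
  fail(11) 'abc': from fail(10)=16 chase 'c': 16→0 ⇒ 1;  out=∅∪out(1)=∅
  fail(15) 'cba': from fail(14)=16 chase 'a': 16 ⇒ 17;  out={4}∪out(17)={4,7}
  fail(18) 'bab': from fail(17)=9 chase 'b': 9 ⇒ 10;  out={6}∪out(10)={6}
  fail(4) 'ccba': from fail(3)=14 chase 'a': 14 ⇒ 15;  out=∅∪out(15)={4,7}
  fail(7) 'cccc': from fail(6)=2 chase 'c': 2 ⇒ 6;  out=∅∪out(6)=∅
  fail(12) 'abcc': from fail(11)=1 chase 'c': 1 ⇒ 2;  out={2}∪out(2)={2}
  fail(19) 'babb': from fail(18)=10 chase 'b': 10→16→0 ⇒ 16;  out=∅∪out(16)=∅
  fail(5) 'ccbab': from fail(4)=15 chase 'b': 15→17 ⇒ 18;  out={0}∪out(18)={0,6}
  fail(8) 'cccca': from fail(7)=6 chase 'a': 6→2→1→0 ⇒ 9;  out={1}∪out(9)={1}
  fail(20) 'babbc': from fail(19)=16 chase 'c': 16→0 ⇒ 1;  out=∅∪out(1)=∅
  fail(21) 'babbcb': from fail(20)=1 chase 'b': 1 ⇒ 14;  out={5}∪out(14)={5}

Text stream:
pos 0 'b': at 16
pos 1 'a': at 17  → match P7@[0:1]
pos 2 'b': at 18  → match P6@[0:2]
pos 3 'a': at 17 (fail-walked)  → match P7@[2:3]
pos 4 'c': at 1 (fail-walked)
pos 5 'b': at 14
pos 6 'a': at 15  → match P4@[4:6],P7@[5:6]
pos 7 'c': at 1 (fail-walked)
pos 8 'b': at 14
pos 9 'a': at 15  → match P4@[7:9],P7@[8:9]
pos 10 'b': at 18 (fail-walked)  → match P6@[8:10]
pos 11 'a': at 17 (fail-walked)  → match P7@[10:11]
pos 12 'b': at 18  → match P6@[10:12]
pos 13 'c': at 11 (fail-walked)
pos 14 'c': at 12  → match P2@[11:14]
pos 15 'c': at 6 (fail-walked)
pos 16 'b': at 3 (fail-walked)
pos 17 'c': at 1 (fail-walked)
pos 18 'c': at 2
pos 19 'c': at 6
pos 20 'c': at 7
pos 21 'c': at 7 (fail-walked)
pos 22 'a': at 8  → match P1@[18:22]
pos 23 'a': at 13 (fail-walked)  → match P3@[22:23]
pos 24 'a': at 13 (fail-walked)  → match P3@[23:24]
pos 25 'b': at 10 (fail-walked)
pos 26 'b': at 16 (fail-walked)
pos 27 'b': at 16 (fail-walked)
pos 28 'b': at 16 (fail-walked)
pos 29 'a': at 17  → match P7@[28:29]
pos 30 'b': at 18  → match P6@[28:30]
pos 31 'b': at 19
pos 32 'c': at 20
pos 33 'b': at 21  → match P5@[28:33]
pos 34 'b': at 16 (fail-walked)
pos 35 'a': at 17  → match P7@[34:35]
pos 36 'b': at 18  → match P6@[34:36]
pos 37 'b': at 19
pos 38 'c': at 20
pos 39 'b': at 21  → match P5@[34:39]
pos 40 'a': at 15 (fail-walked)  → match P4@[38:40],P7@[39:40]
pos 41 'b': at 18 (fail-walked)  → match P6@[39:41]
pos 42 'a': at 17 (fail-walked)  → match P7@[41:42]
pos 43 'a': at 13 (fail-walked)  → match P3@[42:43]
pos 44 'b': at 10 (fail-walked)
pos 45 'c': at 11
pos 46 'c': at 12  → match P2@[43:46]
pos 47 'c': at 6 (fail-walked)
pos 48 'c': at 7
pos 49 'c': at 7 (fail-walked)
pos 50 'c': at 7 (fail-walked)
pos 51 'a': at 8  → match P1@[47:51]
pos 52 'a': at 13 (fail-walked)  → match P3@[51:52]
pos 53 'b': at 10 (fail-walked)
pos 54 'c': at 11
pos 55 'c': at 12  → match P2@[52:55]
pos 56 'b': at 3 (fail-walked)
pos 57 'a': at 4  → match P4@[55:57],P7@[56:57]
pos 58 'a': at 13 (fail-walked)  → match P3@[57:58]

Matches: [[1,7],[2,6],[3,7],[6,4],[6,7],[9,4],[9,7],[10,6],[11,7],[12,6],[14,2],[22,1],[23,3],[24,3],[29,7],[30,6],[33,5],[35,7],[36,6],[39,5],[40,4],[40,7],[41,6],[42,7],[43,3],[46,2],[51,1],[52,3],[55,2],[57,4],[57,7],[58,3]]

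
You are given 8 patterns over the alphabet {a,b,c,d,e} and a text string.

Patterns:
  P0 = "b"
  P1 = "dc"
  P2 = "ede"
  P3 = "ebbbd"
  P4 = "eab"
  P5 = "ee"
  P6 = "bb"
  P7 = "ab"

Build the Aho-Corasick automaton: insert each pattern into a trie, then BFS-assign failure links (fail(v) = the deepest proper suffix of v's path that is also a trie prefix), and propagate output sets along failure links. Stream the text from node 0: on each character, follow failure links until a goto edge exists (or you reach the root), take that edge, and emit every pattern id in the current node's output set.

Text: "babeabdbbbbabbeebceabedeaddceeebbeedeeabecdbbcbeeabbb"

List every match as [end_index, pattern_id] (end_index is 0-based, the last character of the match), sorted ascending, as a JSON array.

Build:
Trie nodes:
  n0 'ε': a→15 b→1 d→2 e→4
  n1 'b': b→14  [P0 ends]
  n2 'd': c→3
  n3 'dc': ·  [P1 ends]
  n4 'e': a→11 b→7 d→5 e→13
  n5 'ed': e→6
  n6 'ede': ·  [P2 ends]
  n7 'eb': b→8
  n8 'ebb': b→9
  n9 'ebbb': d→10
  n10 'ebbbd': ·  [P3 ends]
  n11 'ea': b→12
  n12 'eab': ·  [P4 ends]
  n13 'ee': ·  [P5 ends]
  n14 'bb': ·  [P6 ends]
  n15 'a': b→16
  n16 'ab': ·  [P7 ends]

BFS fail/out derivation:
  n1('b'): parent n0 fail=0; on 'b' 0 → fail=0;  out {0}∪∅={0}
  n2('d'): parent n0 fail=0; on 'd' 0 → fail=0;  out ∅∪∅=∅
  n4('e'): parent n0 fail=0; on 'e' 0 → fail=0;  out ∅∪∅=∅
  n15('a'): parent n0 fail=0; on 'a' 0 → fail=0;  out ∅∪∅=∅
  n3('dc'): parent n2 fail=0; on 'c' 0 → fail=0;  out {1}∪∅={1}
  n5('ed'): parent n4 fail=0; on 'd' 0 → fail=2;  out ∅∪∅=∅
  n7('eb'): parent n4 fail=0; on 'b' 0 → fail=1;  out ∅∪{0}={0}
  n11('ea'): parent n4 fail=0; on 'a' 0 → fail=15;  out ∅∪∅=∅
  n13('ee'): parent n4 fail=0; on 'e' 0 → fail=4;  out {5}∪∅={5}
  n14('bb'): parent n1 fail=0; on 'b' 0 → fail=1;  out {6}∪{0}={0,6}
  n16('ab'): parent n15 fail=0; on 'b' 0 → fail=1;  out {7}∪{0}={0,7}
  n6('ede'): parent n5 fail=2; on 'e' 2→0 → fail=4;  out {2}∪∅={2}
  n8('ebb'): parent n7 fail=1; on 'b' 1 → fail=14;  out ∅∪{0,6}={0,6}
  n12('eab'): parent n11 fail=15; on 'b' 15 → fail=16;  out {4}∪{0,7}={0,4,7}
  n9('ebbb'): parent n8 fail=14; on 'b' 14→1 → fail=14;  out ∅∪{0,6}={0,6}
  n10('ebbbd'): parent n9 fail=14; on 'd' 14→1→0 → fail=2;  out {3}∪∅={3}

Run:
[0] read 'b'  n0⇒n1  emit P0@[0:0]
[1] read 'a'  n1⇒n15 (fail-walked)
[2] read 'b'  n15⇒n16  emit P0@[2:2],P7@[1:2]
[3] read 'e'  n16⇒n4 (fail-walked)
[4] read 'a'  n4⇒n11
[5] read 'b'  n11⇒n12  emit P0@[5:5],P4@[3:5],P7@[4:5]
[6] read 'd'  n12⇒n2 (fail-walked)
[7] read 'b'  n2⇒n1 (fail-walked)  emit P0@[7:7]
[8] read 'b'  n1⇒n14  emit P0@[8:8],P6@[7:8]
[9] read 'b'  n14⇒n14 (fail-walked)  emit P0@[9:9],P6@[8:9]
[10] read 'b'  n14⇒n14 (fail-walked)  emit P0@[10:10],P6@[9:10]
[11] read 'a'  n14⇒n15 (fail-walked)
[12] read 'b'  n15⇒n16  emit P0@[12:12],P7@[11:12]
[13] read 'b'  n16⇒n14 (fail-walked)  emit P0@[13:13],P6@[12:13]
[14] read 'e'  n14⇒n4 (fail-walked)
[15] read 'e'  n4⇒n13  emit P5@[14:15]
[16] read 'b'  n13⇒n7 (fail-walked)  emit P0@[16:16]
[17] read 'c'  n7⇒n0 (fail-walked)
[18] read 'e'  n0⇒n4
[19] read 'a'  n4⇒n11
[20] read 'b'  n11⇒n12  emit P0@[20:20],P4@[18:20],P7@[19:20]
[21] read 'e'  n12⇒n4 (fail-walked)
[22] read 'd'  n4⇒n5
[23] read 'e'  n5⇒n6  emit P2@[21:23]
[24] read 'a'  n6⇒n11 (fail-walked)
[25] read 'd'  n11⇒n2 (fail-walked)
[26] read 'd'  n2⇒n2 (fail-walked)
[27] read 'c'  n2⇒n3  emit P1@[26:27]
[28] read 'e'  n3⇒n4 (fail-walked)
[29] read 'e'  n4⇒n13  emit P5@[28:29]
[30] read 'e'  n13⇒n13 (fail-walked)  emit P5@[29:30]
[31] read 'b'  n13⇒n7 (fail-walked)  emit P0@[31:31]
[32] read 'b'  n7⇒n8  emit P0@[32:32],P6@[31:32]
[33] read 'e'  n8⇒n4 (fail-walked)
[34] read 'e'  n4⇒n13  emit P5@[33:34]
[35] read 'd'  n13⇒n5 (fail-walked)
[36] read 'e'  n5⇒n6  emit P2@[34:36]
[37] read 'e'  n6⇒n13 (fail-walked)  emit P5@[36:37]
[38] read 'a'  n13⇒n11 (fail-walked)
[39] read 'b'  n11⇒n12  emit P0@[39:39],P4@[37:39],P7@[38:39]
[40] read 'e'  n12⇒n4 (fail-walked)
[41] read 'c'  n4⇒n0 (fail-walked)
[42] read 'd'  n0⇒n2
[43] read 'b'  n2⇒n1 (fail-walked)  emit P0@[43:43]
[44] read 'b'  n1⇒n14  emit P0@[44:44],P6@[43:44]
[45] read 'c'  n14⇒n0 (fail-walked)
[46] read 'b'  n0⇒n1  emit P0@[46:46]
[47] read 'e'  n1⇒n4 (fail-walked)
[48] read 'e'  n4⇒n13  emit P5@[47:48]
[49] read 'a'  n13⇒n11 (fail-walked)
[50] read 'b'  n11⇒n12  emit P0@[50:50],P4@[48:50],P7@[49:50]
[51] read 'b'  n12⇒n14 (fail-walked)  emit P0@[51:51],P6@[50:51]
[52] read 'b'  n14⇒n14 (fail-walked)  emit P0@[52:52],P6@[51:52]

All matches (sorted): [[0,0],[2,0],[2,7],[5,0],[5,4],[5,7],[7,0],[8,0],[8,6],[9,0],[9,6],[10,0],[10,6],[12,0],[12,7],[13,0],[13,6],[15,5],[16,0],[20,0],[20,4],[20,7],[23,2],[27,1],[29,5],[30,5],[31,0],[32,0],[32,6],[34,5],[36,2],[37,5],[39,0],[39,4],[39,7],[43,0],[44,0],[44,6],[46,0],[48,5],[50,0],[50,4],[50,7],[51,0],[51,6],[52,0],[52,6]]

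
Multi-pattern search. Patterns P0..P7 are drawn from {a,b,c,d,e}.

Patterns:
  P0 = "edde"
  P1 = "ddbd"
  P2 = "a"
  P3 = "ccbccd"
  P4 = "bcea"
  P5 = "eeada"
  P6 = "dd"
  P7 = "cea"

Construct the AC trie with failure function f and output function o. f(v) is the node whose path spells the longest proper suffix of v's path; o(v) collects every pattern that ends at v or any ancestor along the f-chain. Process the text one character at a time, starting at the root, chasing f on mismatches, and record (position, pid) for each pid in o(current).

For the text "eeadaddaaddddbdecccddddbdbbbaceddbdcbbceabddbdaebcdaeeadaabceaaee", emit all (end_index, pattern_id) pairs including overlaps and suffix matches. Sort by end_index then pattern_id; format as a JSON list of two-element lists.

Build:
Trie nodes:
  0='ε' goto a→9 b→16 c→10 d→5 e→1
  1='e' goto d→2 e→20
  2='ed' goto d→3
  3='edd' goto e→4
  4='edde' goto ·  ←P0
  5='d' goto d→6
  6='dd' goto b→7  ←P6
  7='ddb' goto d→8
  8='ddbd' goto ·  ←P1
  9='a' goto ·  ←P2
  10='c' goto c→11 e→24
  11='cc' goto b→12
  12='ccb' goto c→13
  13='ccbc' goto c→14
  14='ccbcc' goto d→15
  15='ccbccd' goto ·  ←P3
  16='b' goto c→17
  17='bc' goto e→18
  18='bce' goto a→19
  19='bcea' goto ·  ←P4
  20='ee' goto a→21
  21='eea' goto d→22
  22='eead' goto a→23
  23='eeada' goto ·  ←P5
  24='ce' goto a→25
  25='cea' goto ·  ←P7

Failure links (BFS by depth):
  fail(1) 'e': from fail(0)=0 chase 'e': 0 ⇒ 0;  out=∅∪out(0)=∅
  fail(5) 'd': from fail(0)=0 chase 'd': 0 ⇒ 0;  out=∅∪out(0)=∅
  fail(9) 'a': from fail(0)=0 chase 'a': 0 ⇒ 0;  out={2}∪out(0)={2}
  fail(10) 'c': from fail(0)=0 chase 'c': 0 ⇒ 0;  out=∅∪out(0)=∅
  fail(16) 'b': from fail(0)=0 chase 'b': 0 ⇒ 0;  out=∅∪out(0)=∅
  fail(2) 'ed': from fail(1)=0 chase 'd': 0 ⇒ 5;  out=∅∪out(5)=∅
  fail(6) 'dd': from fail(5)=0 chase 'd': 0 ⇒ 5;  out={6}∪out(5)={6}
  fail(11) 'cc': from fail(10)=0 chase 'c': 0 ⇒ 10;  out=∅∪out(10)=∅
  fail(17) 'bc': from fail(16)=0 chase 'c': 0 ⇒ 10;  out=∅∪out(10)=∅
  fail(20) 'ee': from fail(1)=0 chase 'e': 0 ⇒ 1;  out=∅∪out(1)=∅
  fail(24) 'ce': from fail(10)=0 chase 'e': 0 ⇒ 1;  out=∅∪out(1)=∅
  fail(3) 'edd': from fail(2)=5 chase 'd': 5 ⇒ 6;  out=∅∪out(6)={6}
  fail(7) 'ddb': from fail(6)=5 chase 'b': 5→0 ⇒ 16;  out=∅∪out(16)=∅
  fail(12) 'ccb': from fail(11)=10 chase 'b': 10→0 ⇒ 16;  out=∅∪out(16)=∅
  fail(18) 'bce': from fail(17)=10 chase 'e': 10 ⇒ 24;  out=∅∪out(24)=∅
  fail(21) 'eea': from fail(20)=1 chase 'a': 1→0 ⇒ 9;  out=∅∪out(9)={2}
  fail(25) 'cea': from fail(24)=1 chase 'a': 1→0 ⇒ 9;  out={7}∪out(9)={2,7}
  fail(4) 'edde': from fail(3)=6 chase 'e': 6→5→0 ⇒ 1;  out={0}∪out(1)={0}
  fail(8) 'ddbd': from fail(7)=16 chase 'd': 16→0 ⇒ 5;  out={1}∪out(5)={1}
  fail(13) 'ccbc': from fail(12)=16 chase 'c': 16 ⇒ 17;  out=∅∪out(17)=∅
  fail(19) 'bcea': from fail(18)=24 chase 'a': 24 ⇒ 25;  out={4}∪out(25)={2,4,7}
  fail(22) 'eead': from fail(21)=9 chase 'd': 9→0 ⇒ 5;  out=∅∪out(5)=∅
  fail(14) 'ccbcc': from fail(13)=17 chase 'c': 17→10 ⇒ 11;  out=∅∪out(11)=∅
  fail(23) 'eeada': from fail(22)=5 chase 'a': 5→0 ⇒ 9;  out={5}∪out(9)={2,5}
  fail(15) 'ccbccd': from fail(14)=11 chase 'd': 11→10→0 ⇒ 5;  out={3}∪out(5)={3}

Run:
[0] read 'e'  n0⇒n1
[1] read 'e'  n1⇒n20
[2] read 'a'  n20⇒n21  ** P2@[2:2]
[3] read 'd'  n21⇒n22
[4] read 'a'  n22⇒n23  ** P2@[4:4],P5@[0:4]
[5] read 'd'  n23⇒n5 (fail-walked)
[6] read 'd'  n5⇒n6  ** P6@[5:6]
[7] read 'a'  n6⇒n9 (fail-walked)  ** P2@[7:7]
[8] read 'a'  n9⇒n9 (fail-walked)  ** P2@[8:8]
[9] read 'd'  n9⇒n5 (fail-walked)
[10] read 'd'  n5⇒n6  ** P6@[9:10]
[11] read 'd'  n6⇒n6 (fail-walked)  ** P6@[10:11]
[12] read 'd'  n6⇒n6 (fail-walked)  ** P6@[11:12]
[13] read 'b'  n6⇒n7
[14] read 'd'  n7⇒n8  ** P1@[11:14]
[15] read 'e'  n8⇒n1 (fail-walked)
[16] read 'c'  n1⇒n10 (fail-walked)
[17] read 'c'  n10⇒n11
[18] read 'c'  n11⇒n11 (fail-walked)
[19] read 'd'  n11⇒n5 (fail-walked)
[20] read 'd'  n5⇒n6  ** P6@[19:20]
[21] read 'd'  n6⇒n6 (fail-walked)  ** P6@[20:21]
[22] read 'd'  n6⇒n6 (fail-walked)  ** P6@[21:22]
[23] read 'b'  n6⇒n7
[24] read 'd'  n7⇒n8  ** P1@[21:24]
[25] read 'b'  n8⇒n16 (fail-walked)
[26] read 'b'  n16⇒n16 (fail-walked)
[27] read 'b'  n16⇒n16 (fail-walked)
[28] read 'a'  n16⇒n9 (fail-walked)  ** P2@[28:28]
[29] read 'c'  n9⇒n10 (fail-walked)
[30] read 'e'  n10⇒n24
[31] read 'd'  n24⇒n2 (fail-walked)
[32] read 'd'  n2⇒n3  ** P6@[31:32]
[33] read 'b'  n3⇒n7 (fail-walked)
[34] read 'd'  n7⇒n8  ** P1@[31:34]
[35] read 'c'  n8⇒n10 (fail-walked)
[36] read 'b'  n10⇒n16 (fail-walked)
[37] read 'b'  n16⇒n16 (fail-walked)
[38] read 'c'  n16⇒n17
[39] read 'e'  n17⇒n18
[40] read 'a'  n18⇒n19  ** P2@[40:40],P4@[37:40],P7@[38:40]
[41] read 'b'  n19⇒n16 (fail-walked)
[42] read 'd'  n16⇒n5 (fail-walked)
[43] read 'd'  n5⇒n6  ** P6@[42:43]
[44] read 'b'  n6⇒n7
[45] read 'd'  n7⇒n8  ** P1@[42:45]
[46] read 'a'  n8⇒n9 (fail-walked)  ** P2@[46:46]
[47] read 'e'  n9⇒n1 (fail-walked)
[48] read 'b'  n1⇒n16 (fail-walked)
[49] read 'c'  n16⇒n17
[50] read 'd'  n17⇒n5 (fail-walked)
[51] read 'a'  n5⇒n9 (fail-walked)  ** P2@[51:51]
[52] read 'e'  n9⇒n1 (fail-walked)
[53] read 'e'  n1⇒n20
[54] read 'a'  n20⇒n21  ** P2@[54:54]
[55] read 'd'  n21⇒n22
[56] read 'a'  n22⇒n23  ** P2@[56:56],P5@[52:56]
[57] read 'a'  n23⇒n9 (fail-walked)  ** P2@[57:57]
[58] read 'b'  n9⇒n16 (fail-walked)
[59] read 'c'  n16⇒n17
[60] read 'e'  n17⇒n18
[61] read 'a'  n18⇒n19  ** P2@[61:61],P4@[58:61],P7@[59:61]
[62] read 'a'  n19⇒n9 (fail-walked)  ** P2@[62:62]
[63] read 'e'  n9⇒n1 (fail-walked)
[64] read 'e'  n1⇒n20

Result: [[2,2],[4,2],[4,5],[6,6],[7,2],[8,2],[10,6],[11,6],[12,6],[14,1],[20,6],[21,6],[22,6],[24,1],[28,2],[32,6],[34,1],[40,2],[40,4],[40,7],[43,6],[45,1],[46,2],[51,2],[54,2],[56,2],[56,5],[57,2],[61,2],[61,4],[61,7],[62,2]]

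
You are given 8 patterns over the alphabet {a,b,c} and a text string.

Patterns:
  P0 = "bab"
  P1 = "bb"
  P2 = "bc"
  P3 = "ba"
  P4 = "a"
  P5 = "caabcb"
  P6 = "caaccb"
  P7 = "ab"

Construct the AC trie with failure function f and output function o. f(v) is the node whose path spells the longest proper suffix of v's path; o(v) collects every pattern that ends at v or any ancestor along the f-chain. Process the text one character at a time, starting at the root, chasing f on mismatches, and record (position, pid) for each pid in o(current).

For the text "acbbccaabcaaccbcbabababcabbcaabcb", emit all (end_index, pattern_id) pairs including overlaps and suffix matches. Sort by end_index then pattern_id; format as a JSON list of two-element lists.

Build automaton:
Trie (insert patterns):
  0='ε' goto a→6 b→1 c→7
  1='b' goto a→2 b→4 c→5
  2='ba' goto b→3  ←P3
  3='bab' goto ·  ←P0
  4='bb' goto ·  ←P1
  5='bc' goto ·  ←P2
  6='a' goto b→16  ←P4
  7='c' goto a→8
  8='ca' goto a→9
  9='caa' goto b→10 c→13
  10='caab' goto c→11
  11='caabc' goto b→12
  12='caabcb' goto ·  ←P5
  13='caac' goto c→14
  14='caacc' goto b→15
  15='caaccb' goto ·  ←P6
  16='ab' goto ·  ←P7

Failure links (BFS by depth):
  fail(1) 'b': from fail(0)=0 chase 'b': 0 ⇒ 0;  out=∅∪out(0)=∅
  fail(6) 'a': from fail(0)=0 chase 'a': 0 ⇒ 0;  out={4}∪out(0)={4}
  fail(7) 'c': from fail(0)=0 chase 'c': 0 ⇒ 0;  out=∅∪out(0)=∅
  fail(2) 'ba': from fail(1)=0 chase 'a': 0 ⇒ 6;  out={3}∪out(6)={3,4}
  fail(4) 'bb': from fail(1)=0 chase 'b': 0 ⇒ 1;  out={1}∪out(1)={1}
  fail(5) 'bc': from fail(1)=0 chase 'c': 0 ⇒ 7;  out={2}∪out(7)={2}
  fail(8) 'ca': from fail(7)=0 chase 'a': 0 ⇒ 6;  out=∅∪out(6)={4}
  fail(16) 'ab': from fail(6)=0 chase 'b': 0 ⇒ 1;  out={7}∪out(1)={7}
  fail(3) 'bab': from fail(2)=6 chase 'b': 6 ⇒ 16;  out={0}∪out(16)={0,7}
  fail(9) 'caa': from fail(8)=6 chase 'a': 6→0 ⇒ 6;  out=∅∪out(6)={4}
  fail(10) 'caab': from fail(9)=6 chase 'b': 6 ⇒ 16;  out=∅∪out(16)={7}
  fail(13) 'caac': from fail(9)=6 chase 'c': 6→0 ⇒ 7;  out=∅∪out(7)=∅
  fail(11) 'caabc': from fail(10)=16 chase 'c': 16→1 ⇒ 5;  out=∅∪out(5)={2}
  fail(14) 'caacc': from fail(13)=7 chase 'c': 7→0 ⇒ 7;  out=∅∪out(7)=∅
  fail(12) 'caabcb': from fail(11)=5 chase 'b': 5→7→0 ⇒ 1;  out={5}∪out(1)={5}
  fail(15) 'caaccb': from fail(14)=7 chase 'b': 7→0 ⇒ 1;  out={6}∪out(1)={6}

Scan:
[0] read 'a'  n0⇒n6  ** P4@[0:0]
[1] read 'c'  n6⇒n7 ·f
[2] read 'b'  n7⇒n1 ·f
[3] read 'b'  n1⇒n4  ** P1@[2:3]
[4] read 'c'  n4⇒n5 ·f  ** P2@[3:4]
[5] read 'c'  n5⇒n7 ·f
[6] read 'a'  n7⇒n8  ** P4@[6:6]
[7] read 'a'  n8⇒n9  ** P4@[7:7]
[8] read 'b'  n9⇒n10  ** P7@[7:8]
[9] read 'c'  n10⇒n11  ** P2@[8:9]
[10] read 'a'  n11⇒n8 ·f  ** P4@[10:10]
[11] read 'a'  n8⇒n9  ** P4@[11:11]
[12] read 'c'  n9⇒n13
[13] read 'c'  n13⇒n14
[14] read 'b'  n14⇒n15  ** P6@[9:14]
[15] read 'c'  n15⇒n5 ·f  ** P2@[14:15]
[16] read 'b'  n5⇒n1 ·f
[17] read 'a'  n1⇒n2  ** P3@[16:17],P4@[17:17]
[18] read 'b'  n2⇒n3  ** P0@[16:18],P7@[17:18]
[19] read 'a'  n3⇒n2 ·f  ** P3@[18:19],P4@[19:19]
[20] read 'b'  n2⇒n3  ** P0@[18:20],P7@[19:20]
[21] read 'a'  n3⇒n2 ·f  ** P3@[20:21],P4@[21:21]
[22] read 'b'  n2⇒n3  ** P0@[20:22],P7@[21:22]
[23] read 'c'  n3⇒n5 ·f  ** P2@[22:23]
[24] read 'a'  n5⇒n8 ·f  ** P4@[24:24]
[25] read 'b'  n8⇒n16 ·f  ** P7@[24:25]
[26] read 'b'  n16⇒n4 ·f  ** P1@[25:26]
[27] read 'c'  n4⇒n5 ·f  ** P2@[26:27]
[28] read 'a'  n5⇒n8 ·f  ** P4@[28:28]
[29] read 'a'  n8⇒n9  ** P4@[29:29]
[30] read 'b'  n9⇒n10  ** P7@[29:30]
[31] read 'c'  n10⇒n11  ** P2@[30:31]
[32] read 'b'  n11⇒n12  ** P5@[27:32]

Result: [[0,4],[3,1],[4,2],[6,4],[7,4],[8,7],[9,2],[10,4],[11,4],[14,6],[15,2],[17,3],[17,4],[18,0],[18,7],[19,3],[19,4],[20,0],[20,7],[21,3],[21,4],[22,0],[22,7],[23,2],[24,4],[25,7],[26,1],[27,2],[28,4],[29,4],[30,7],[31,2],[32,5]]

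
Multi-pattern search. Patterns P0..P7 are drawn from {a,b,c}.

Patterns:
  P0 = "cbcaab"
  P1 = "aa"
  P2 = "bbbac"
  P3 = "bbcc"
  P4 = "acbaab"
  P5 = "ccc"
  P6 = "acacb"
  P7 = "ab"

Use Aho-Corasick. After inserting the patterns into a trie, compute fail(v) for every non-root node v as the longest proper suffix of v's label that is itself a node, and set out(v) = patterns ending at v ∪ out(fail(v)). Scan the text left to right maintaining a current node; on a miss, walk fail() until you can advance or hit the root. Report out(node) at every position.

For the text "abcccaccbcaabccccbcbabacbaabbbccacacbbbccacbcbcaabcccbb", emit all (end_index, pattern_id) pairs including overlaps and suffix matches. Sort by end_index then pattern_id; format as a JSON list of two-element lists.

Construct AC machine:
Trie (insert patterns):
  0='ε' goto a→7 b→9 c→1
  1='c' goto b→2 c→21
  2='cb' goto c→3
  3='cbc' goto a→4
  4='cbca' goto a→5
  5='cbcaa' goto b→6
  6='cbcaab' goto ·  [P0 ends]
  7='a' goto a→8 b→26 c→16
  8='aa' goto ·  [P1 ends]
  9='b' goto b→10
  10='bb' goto b→11 c→14
  11='bbb' goto a→12
  12='bbba' goto c→13
  13='bbbac' goto ·  [P2 ends]
  14='bbc' goto c→15
  15='bbcc' goto ·  [P3 ends]
  16='ac' goto a→23 b→17
  17='acb' goto a→18
  18='acba' goto a→19
  19='acbaa' goto b→20
  20='acbaab' goto ·  [P4 ends]
  21='cc' goto c→22
  22='ccc' goto ·  [P5 ends]
  23='aca' goto c→24
  24='acac' goto b→25
  25='acacb' goto ·  [P6 ends]
  26='ab' goto ·  [P7 ends]

BFS fail/out derivation:
  n1('c'): parent n0 fail=0; on 'c' 0 → fail=0;  out ∅∪∅=∅
  n7('a'): parent n0 fail=0; on 'a' 0 → fail=0;  out ∅∪∅=∅
  n9('b'): parent n0 fail=0; on 'b' 0 → fail=0;  out ∅∪∅=∅
  n2('cb'): parent n1 fail=0; on 'b' 0 → fail=9;  out ∅∪∅=∅
  n8('aa'): parent n7 fail=0; on 'a' 0 → fail=7;  out {1}∪∅={1}
  n10('bb'): parent n9 fail=0; on 'b' 0 → fail=9;  out ∅∪∅=∅
  n16('ac'): parent n7 fail=0; on 'c' 0 → fail=1;  out ∅∪∅=∅
  n21('cc'): parent n1 fail=0; on 'c' 0 → fail=1;  out ∅∪∅=∅
  n26('ab'): parent n7 fail=0; on 'b' 0 → fail=9;  out {7}∪∅={7}
  n3('cbc'): parent n2 fail=9; on 'c' 9→0 → fail=1;  out ∅∪∅=∅
  n11('bbb'): parent n10 fail=9; on 'b' 9 → fail=10;  out ∅∪∅=∅
  n14('bbc'): parent n10 fail=9; on 'c' 9→0 → fail=1;  out ∅∪∅=∅
  n17('acb'): parent n16 fail=1; on 'b' 1 → fail=2;  out ∅∪∅=∅
  n22('ccc'): parent n21 fail=1; on 'c' 1 → fail=21;  out {5}∪∅={5}
  n23('aca'): parent n16 fail=1; on 'a' 1→0 → fail=7;  out ∅∪∅=∅
  n4('cbca'): parent n3 fail=1; on 'a' 1→0 → fail=7;  out ∅∪∅=∅
  n12('bbba'): parent n11 fail=10; on 'a' 10→9→0 → fail=7;  out ∅∪∅=∅
  n15('bbcc'): parent n14 fail=1; on 'c' 1 → fail=21;  out {3}∪∅={3}
  n18('acba'): parent n17 fail=2; on 'a' 2→9→0 → fail=7;  out ∅∪∅=∅
  n24('acac'): parent n23 fail=7; on 'c' 7 → fail=16;  out ∅∪∅=∅
  n5('cbcaa'): parent n4 fail=7; on 'a' 7 → fail=8;  out ∅∪{1}={1}
  n13('bbbac'): parent n12 fail=7; on 'c' 7 → fail=16;  out {2}∪∅={2}
  n19('acbaa'): parent n18 fail=7; on 'a' 7 → fail=8;  out ∅∪{1}={1}
  n25('acacb'): parent n24 fail=16; on 'b' 16 → fail=17;  out {6}∪∅={6}
  n6('cbcaab'): parent n5 fail=8; on 'b' 8→7 → fail=26;  out {0}∪{7}={0,7}
  n20('acbaab'): parent n19 fail=8; on 'b' 8→7 → fail=26;  out {4}∪{7}={4,7}

Scan:
pos 0 'a': at 7
pos 1 'b': at 26  → match P7@[0:1]
pos 2 'c': at 1 ·f
pos 3 'c': at 21
pos 4 'c': at 22  → match P5@[2:4]
pos 5 'a': at 7 ·f
pos 6 'c': at 16
pos 7 'c': at 21 ·f
pos 8 'b': at 2 ·f
pos 9 'c': at 3
pos 10 'a': at 4
pos 11 'a': at 5  → match P1@[10:11]
pos 12 'b': at 6  → match P0@[7:12],P7@[11:12]
pos 13 'c': at 1 ·f
pos 14 'c': at 21
pos 15 'c': at 22  → match P5@[13:15]
pos 16 'c': at 22 ·f  → match P5@[14:16]
pos 17 'b': at 2 ·f
pos 18 'c': at 3
pos 19 'b': at 2 ·f
pos 20 'a': at 7 ·f
pos 21 'b': at 26  → match P7@[20:21]
pos 22 'a': at 7 ·f
pos 23 'c': at 16
pos 24 'b': at 17
pos 25 'a': at 18
pos 26 'a': at 19  → match P1@[25:26]
pos 27 'b': at 20  → match P4@[22:27],P7@[26:27]
pos 28 'b': at 10 ·f
pos 29 'b': at 11
pos 30 'c': at 14 ·f
pos 31 'c': at 15  → match P3@[28:31]
pos 32 'a': at 7 ·f
pos 33 'c': at 16
pos 34 'a': at 23
pos 35 'c': at 24
pos 36 'b': at 25  → match P6@[32:36]
pos 37 'b': at 10 ·f
pos 38 'b': at 11
pos 39 'c': at 14 ·f
pos 40 'c': at 15  → match P3@[37:40]
pos 41 'a': at 7 ·f
pos 42 'c': at 16
pos 43 'b': at 17
pos 44 'c': at 3 ·f
pos 45 'b': at 2 ·f
pos 46 'c': at 3
pos 47 'a': at 4
pos 48 'a': at 5  → match P1@[47:48]
pos 49 'b': at 6  → match P0@[44:49],P7@[48:49]
pos 50 'c': at 1 ·f
pos 51 'c': at 21
pos 52 'c': at 22  → match P5@[50:52]
pos 53 'b': at 2 ·f
pos 54 'b': at 10 ·f

All matches (sorted): [[1,7],[4,5],[11,1],[12,0],[12,7],[15,5],[16,5],[21,7],[26,1],[27,4],[27,7],[31,3],[36,6],[40,3],[48,1],[49,0],[49,7],[52,5]]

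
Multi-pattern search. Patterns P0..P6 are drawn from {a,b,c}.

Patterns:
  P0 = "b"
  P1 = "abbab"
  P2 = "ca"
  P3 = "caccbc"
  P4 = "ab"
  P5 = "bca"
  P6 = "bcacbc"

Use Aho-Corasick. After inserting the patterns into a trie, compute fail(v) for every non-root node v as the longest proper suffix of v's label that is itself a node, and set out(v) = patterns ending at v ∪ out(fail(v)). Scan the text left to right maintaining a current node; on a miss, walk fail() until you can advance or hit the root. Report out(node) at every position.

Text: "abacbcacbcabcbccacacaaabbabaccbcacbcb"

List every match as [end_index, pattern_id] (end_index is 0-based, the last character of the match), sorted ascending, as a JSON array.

Construct AC machine:
Trie (insert patterns):
  0='ε' goto a→2 b→1 c→7
  1='b' goto c→13  ←P0
  2='a' goto b→3
  3='ab' goto b→4  ←P4
  4='abb' goto a→5
  5='abba' goto b→6
  6='abbab' goto ·  ←P1
  7='c' goto a→8
  8='ca' goto c→9  ←P2
  9='cac' goto c→10
  10='cacc' goto b→11
  11='caccb' goto c→12
  12='caccbc' goto ·  ←P3
  13='bc' goto a→14
  14='bca' goto c→15  ←P5
  15='bcac' goto b→16
  16='bcacb' goto c→17
  17='bcacbc' goto ·  ←P6

Failure links (BFS by depth):
  fail(1) 'b': from fail(0)=0 chase 'b': 0 ⇒ 0;  out={0}∪out(0)={0}
  fail(2) 'a': from fail(0)=0 chase 'a': 0 ⇒ 0;  out=∅∪out(0)=∅
  fail(7) 'c': from fail(0)=0 chase 'c': 0 ⇒ 0;  out=∅∪out(0)=∅
  fail(3) 'ab': from fail(2)=0 chase 'b': 0 ⇒ 1;  out={4}∪out(1)={0,4}
  fail(8) 'ca': from fail(7)=0 chase 'a': 0 ⇒ 2;  out={2}∪out(2)={2}
  fail(13) 'bc': from fail(1)=0 chase 'c': 0 ⇒ 7;  out=∅∪out(7)=∅
  fail(4) 'abb': from fail(3)=1 chase 'b': 1→0 ⇒ 1;  out=∅∪out(1)={0}
  fail(9) 'cac': from fail(8)=2 chase 'c': 2→0 ⇒ 7;  out=∅∪out(7)=∅
  fail(14) 'bca': from fail(13)=7 chase 'a': 7 ⇒ 8;  out={5}∪out(8)={2,5}
  fail(5) 'abba': from fail(4)=1 chase 'a': 1→0 ⇒ 2;  out=∅∪out(2)=∅
  fail(10) 'cacc': from fail(9)=7 chase 'c': 7→0 ⇒ 7;  out=∅∪out(7)=∅
  fail(15) 'bcac': from fail(14)=8 chase 'c': 8 ⇒ 9;  out=∅∪out(9)=∅
  fail(6) 'abbab': from fail(5)=2 chase 'b': 2 ⇒ 3;  out={1}∪out(3)={0,1,4}
  fail(11) 'caccb': from fail(10)=7 chase 'b': 7→0 ⇒ 1;  out=∅∪out(1)={0}
  fail(16) 'bcacb': from fail(15)=9 chase 'b': 9→7→0 ⇒ 1;  out=∅∪out(1)={0}
  fail(12) 'caccbc': from fail(11)=1 chase 'c': 1 ⇒ 13;  out={3}∪out(13)={3}
  fail(17) 'bcacbc': from fail(16)=1 chase 'c': 1 ⇒ 13;  out={6}∪out(13)={6}

Scan:
i=0 'a': node 0→2
i=1 'b': node 2→3  ** P0@[1:1],P4@[0:1]
i=2 'a': node 3→2 ·f
i=3 'c': node 2→7 ·f
i=4 'b': node 7→1 ·f  ** P0@[4:4]
i=5 'c': node 1→13
i=6 'a': node 13→14  ** P2@[5:6],P5@[4:6]
i=7 'c': node 14→15
i=8 'b': node 15→16  ** P0@[8:8]
i=9 'c': node 16→17  ** P6@[4:9]
i=10 'a': node 17→14 ·f  ** P2@[9:10],P5@[8:10]
i=11 'b': node 14→3 ·f  ** P0@[11:11],P4@[10:11]
i=12 'c': node 3→13 ·f
i=13 'b': node 13→1 ·f  ** P0@[13:13]
i=14 'c': node 1→13
i=15 'c': node 13→7 ·f
i=16 'a': node 7→8  ** P2@[15:16]
i=17 'c': node 8→9
i=18 'a': node 9→8 ·f  ** P2@[17:18]
i=19 'c': node 8→9
i=20 'a': node 9→8 ·f  ** P2@[19:20]
i=21 'a': node 8→2 ·f
i=22 'a': node 2→2 ·f
i=23 'b': node 2→3  ** P0@[23:23],P4@[22:23]
i=24 'b': node 3→4  ** P0@[24:24]
i=25 'a': node 4→5
i=26 'b': node 5→6  ** P0@[26:26],P1@[22:26],P4@[25:26]
i=27 'a': node 6→2 ·f
i=28 'c': node 2→7 ·f
i=29 'c': node 7→7 ·f
i=30 'b': node 7→1 ·f  ** P0@[30:30]
i=31 'c': node 1→13
i=32 'a': node 13→14  ** P2@[31:32],P5@[30:32]
i=33 'c': node 14→15
i=34 'b': node 15→16  ** P0@[34:34]
i=35 'c': node 16→17  ** P6@[30:35]
i=36 'b': node 17→1 ·f  ** P0@[36:36]

All matches (sorted): [[1,0],[1,4],[4,0],[6,2],[6,5],[8,0],[9,6],[10,2],[10,5],[11,0],[11,4],[13,0],[16,2],[18,2],[20,2],[23,0],[23,4],[24,0],[26,0],[26,1],[26,4],[30,0],[32,2],[32,5],[34,0],[35,6],[36,0]]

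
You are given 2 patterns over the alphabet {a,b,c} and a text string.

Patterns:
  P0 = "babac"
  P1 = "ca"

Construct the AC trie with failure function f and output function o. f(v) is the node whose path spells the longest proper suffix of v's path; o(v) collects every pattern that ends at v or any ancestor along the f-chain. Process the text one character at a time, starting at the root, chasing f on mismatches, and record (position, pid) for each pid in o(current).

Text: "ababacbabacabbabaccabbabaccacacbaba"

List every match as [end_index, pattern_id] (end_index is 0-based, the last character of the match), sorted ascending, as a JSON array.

Build:
Trie nodes:
  0='ε' goto b→1 c→6
  1='b' goto a→2
  2='ba' goto b→3
  3='bab' goto a→4
  4='baba' goto c→5
  5='babac' goto ·  ←P0
  6='c' goto a→7
  7='ca' goto ·  ←P1

Failure links (BFS by depth):
  n1('b'): parent n0 fail=0; on 'b' 0 → fail=0;  out ∅∪∅=∅
  n6('c'): parent n0 fail=0; on 'c' 0 → fail=0;  out ∅∪∅=∅
  n2('ba'): parent n1 fail=0; on 'a' 0 → fail=0;  out ∅∪∅=∅
  n7('ca'): parent n6 fail=0; on 'a' 0 → fail=0;  out {1}∪∅={1}
  n3('bab'): parent n2 fail=0; on 'b' 0 → fail=1;  out ∅∪∅=∅
  n4('baba'): parent n3 fail=1; on 'a' 1 → fail=2;  out ∅∪∅=∅
  n5('babac'): parent n4 fail=2; on 'c' 2→0 → fail=6;  out {0}∪∅={0}

Scan:
[0] read 'a'  n0⇒n0
[1] read 'b'  n0⇒n1
[2] read 'a'  n1⇒n2
[3] read 'b'  n2⇒n3
[4] read 'a'  n3⇒n4
[5] read 'c'  n4⇒n5  → match P0@[1:5]
[6] read 'b'  n5⇒n1 ·f
[7] read 'a'  n1⇒n2
[8] read 'b'  n2⇒n3
[9] read 'a'  n3⇒n4
[10] read 'c'  n4⇒n5  → match P0@[6:10]
[11] read 'a'  n5⇒n7 ·f  → match P1@[10:11]
[12] read 'b'  n7⇒n1 ·f
[13] read 'b'  n1⇒n1 ·f
[14] read 'a'  n1⇒n2
[15] read 'b'  n2⇒n3
[16] read 'a'  n3⇒n4
[17] read 'c'  n4⇒n5  → match P0@[13:17]
[18] read 'c'  n5⇒n6 ·f
[19] read 'a'  n6⇒n7  → match P1@[18:19]
[20] read 'b'  n7⇒n1 ·f
[21] read 'b'  n1⇒n1 ·f
[22] read 'a'  n1⇒n2
[23] read 'b'  n2⇒n3
[24] read 'a'  n3⇒n4
[25] read 'c'  n4⇒n5  → match P0@[21:25]
[26] read 'c'  n5⇒n6 ·f
[27] read 'a'  n6⇒n7  → match P1@[26:27]
[28] read 'c'  n7⇒n6 ·f
[29] read 'a'  n6⇒n7  → match P1@[28:29]
[30] read 'c'  n7⇒n6 ·f
[31] read 'b'  n6⇒n1 ·f
[32] read 'a'  n1⇒n2
[33] read 'b'  n2⇒n3
[34] read 'a'  n3⇒n4

All matches (sorted): [[5,0],[10,0],[11,1],[17,0],[19,1],[25,0],[27,1],[29,1]]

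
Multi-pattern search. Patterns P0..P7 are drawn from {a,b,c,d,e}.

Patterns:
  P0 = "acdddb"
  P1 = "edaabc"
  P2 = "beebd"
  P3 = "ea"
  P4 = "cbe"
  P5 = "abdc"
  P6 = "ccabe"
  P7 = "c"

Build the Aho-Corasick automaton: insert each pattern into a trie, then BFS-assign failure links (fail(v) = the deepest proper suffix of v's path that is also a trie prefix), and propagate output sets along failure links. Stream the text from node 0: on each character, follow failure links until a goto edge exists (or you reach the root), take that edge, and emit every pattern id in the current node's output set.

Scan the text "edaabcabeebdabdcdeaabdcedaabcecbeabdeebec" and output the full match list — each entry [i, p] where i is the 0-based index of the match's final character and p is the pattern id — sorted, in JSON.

Construct AC machine:
Trie (insert patterns):
  0='ε' goto a→1 b→13 c→19 e→7
  1='a' goto b→22 c→2
  2='ac' goto d→3
  3='acd' goto d→4
  4='acdd' goto d→5
  5='acddd' goto b→6
  6='acdddb' goto ·  ←P0
  7='e' goto a→18 d→8
  8='ed' goto a→9
  9='eda' goto a→10
  10='edaa' goto b→11
  11='edaab' goto c→12
  12='edaabc' goto ·  ←P1
  13='b' goto e→14
  14='be' goto e→15
  15='bee' goto b→16
  16='beeb' goto d→17
  17='beebd' goto ·  ←P2
  18='ea' goto ·  ←P3
  19='c' goto b→20 c→25  ←P7
  20='cb' goto e→21
  21='cbe' goto ·  ←P4
  22='ab' goto d→23
  23='abd' goto c→24
  24='abdc' goto ·  ←P5
  25='cc' goto a→26
  26='cca' goto b→27
  27='ccab' goto e→28
  28='ccabe' goto ·  ←P6

BFS fail/out derivation:
  n1('a'): parent n0 fail=0; on 'a' 0 → fail=0;  out ∅∪∅=∅
  n7('e'): parent n0 fail=0; on 'e' 0 → fail=0;  out ∅∪∅=∅
  n13('b'): parent n0 fail=0; on 'b' 0 → fail=0;  out ∅∪∅=∅
  n19('c'): parent n0 fail=0; on 'c' 0 → fail=0;  out {7}∪∅={7}
  n2('ac'): parent n1 fail=0; on 'c' 0 → fail=19;  out ∅∪{7}={7}
  n8('ed'): parent n7 fail=0; on 'd' 0 → fail=0;  out ∅∪∅=∅
  n14('be'): parent n13 fail=0; on 'e' 0 → fail=7;  out ∅∪∅=∅
  n18('ea'): parent n7 fail=0; on 'a' 0 → fail=1;  out {3}∪∅={3}
  n20('cb'): parent n19 fail=0; on 'b' 0 → fail=13;  out ∅∪∅=∅
  n22('ab'): parent n1 fail=0; on 'b' 0 → fail=13;  out ∅∪∅=∅
  n25('cc'): parent n19 fail=0; on 'c' 0 → fail=19;  out ∅∪{7}={7}
  n3('acd'): parent n2 fail=19; on 'd' 19→0 → fail=0;  out ∅∪∅=∅
  n9('eda'): parent n8 fail=0; on 'a' 0 → fail=1;  out ∅∪∅=∅
  n15('bee'): parent n14 fail=7; on 'e' 7→0 → fail=7;  out ∅∪∅=∅
  n21('cbe'): parent n20 fail=13; on 'e' 13 → fail=14;  out {4}∪∅={4}
  n23('abd'): parent n22 fail=13; on 'd' 13→0 → fail=0;  out ∅∪∅=∅
  n26('cca'): parent n25 fail=19; on 'a' 19→0 → fail=1;  out ∅∪∅=∅
  n4('acdd'): parent n3 fail=0; on 'd' 0 → fail=0;  out ∅∪∅=∅
  n10('edaa'): parent n9 fail=1; on 'a' 1→0 → fail=1;  out ∅∪∅=∅
  n16('beeb'): parent n15 fail=7; on 'b' 7→0 → fail=13;  out ∅∪∅=∅
  n24('abdc'): parent n23 fail=0; on 'c' 0 → fail=19;  out {5}∪{7}={5,7}
  n27('ccab'): parent n26 fail=1; on 'b' 1 → fail=22;  out ∅∪∅=∅
  n5('acddd'): parent n4 fail=0; on 'd' 0 → fail=0;  out ∅∪∅=∅
  n11('edaab'): parent n10 fail=1; on 'b' 1 → fail=22;  out ∅∪∅=∅
  n17('beebd'): parent n16 fail=13; on 'd' 13→0 → fail=0;  out {2}∪∅={2}
  n28('ccabe'): parent n27 fail=22; on 'e' 22→13 → fail=14;  out {6}∪∅={6}
  n6('acdddb'): parent n5 fail=0; on 'b' 0 → fail=13;  out {0}∪∅={0}
  n12('edaabc'): parent n11 fail=22; on 'c' 22→13→0 → fail=19;  out {1}∪{7}={1,7}

Run:
i=0 'e': node 0→7
i=1 'd': node 7→8
i=2 'a': node 8→9
i=3 'a': node 9→10
i=4 'b': node 10→11
i=5 'c': node 11→12  ** P1@[0:5],P7@[5:5]
i=6 'a': node 12→1 ·f
i=7 'b': node 1→22
i=8 'e': node 22→14 ·f
i=9 'e': node 14→15
i=10 'b': node 15→16
i=11 'd': node 16→17  ** P2@[7:11]
i=12 'a': node 17→1 ·f
i=13 'b': node 1→22
i=14 'd': node 22→23
i=15 'c': node 23→24  ** P5@[12:15],P7@[15:15]
i=16 'd': node 24→0 ·f
i=17 'e': node 0→7
i=18 'a': node 7→18  ** P3@[17:18]
i=19 'a': node 18→1 ·f
i=20 'b': node 1→22
i=21 'd': node 22→23
i=22 'c': node 23→24  ** P5@[19:22],P7@[22:22]
i=23 'e': node 24→7 ·f
i=24 'd': node 7→8
i=25 'a': node 8→9
i=26 'a': node 9→10
i=27 'b': node 10→11
i=28 'c': node 11→12  ** P1@[23:28],P7@[28:28]
i=29 'e': node 12→7 ·f
i=30 'c': node 7→19 ·f  ** P7@[30:30]
i=31 'b': node 19→20
i=32 'e': node 20→21  ** P4@[30:32]
i=33 'a': node 21→18 ·f  ** P3@[32:33]
i=34 'b': node 18→22 ·f
i=35 'd': node 22→23
i=36 'e': node 23→7 ·f
i=37 'e': node 7→7 ·f
i=38 'b': node 7→13 ·f
i=39 'e': node 13→14
i=40 'c': node 14→19 ·f  ** P7@[40:40]

Matches: [[5,1],[5,7],[11,2],[15,5],[15,7],[18,3],[22,5],[22,7],[28,1],[28,7],[30,7],[32,4],[33,3],[40,7]]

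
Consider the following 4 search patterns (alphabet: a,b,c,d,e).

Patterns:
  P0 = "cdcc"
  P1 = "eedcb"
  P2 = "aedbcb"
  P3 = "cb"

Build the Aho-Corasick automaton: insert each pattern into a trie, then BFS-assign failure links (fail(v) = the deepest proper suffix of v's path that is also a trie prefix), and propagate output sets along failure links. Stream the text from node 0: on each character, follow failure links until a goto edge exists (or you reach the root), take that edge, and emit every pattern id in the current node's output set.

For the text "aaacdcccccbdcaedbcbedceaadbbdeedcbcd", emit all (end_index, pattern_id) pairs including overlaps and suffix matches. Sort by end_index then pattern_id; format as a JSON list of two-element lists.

Construct AC machine:
Trie nodes:
  n0 'ε': a→10 c→1 e→5
  n1 'c': b→16 d→2
  n2 'cd': c→3
  n3 'cdc': c→4
  n4 'cdcc': ·  ←P0
  n5 'e': e→6
  n6 'ee': d→7
  n7 'eed': c→8
  n8 'eedc': b→9
  n9 'eedcb': ·  ←P1
  n10 'a': e→11
  n11 'ae': d→12
  n12 'aed': b→13
  n13 'aedb': c→14
  n14 'aedbc': b→15
  n15 'aedbcb': ·  ←P2
  n16 'cb': ·  ←P3

Failure links (BFS by depth):
  fail(1) 'c': from fail(0)=0 chase 'c': 0 ⇒ 0;  out=∅∪out(0)=∅
  fail(5) 'e': from fail(0)=0 chase 'e': 0 ⇒ 0;  out=∅∪out(0)=∅
  fail(10) 'a': from fail(0)=0 chase 'a': 0 ⇒ 0;  out=∅∪out(0)=∅
  fail(2) 'cd': from fail(1)=0 chase 'd': 0 ⇒ 0;  out=∅∪out(0)=∅
  fail(6) 'ee': from fail(5)=0 chase 'e': 0 ⇒ 5;  out=∅∪out(5)=∅
  fail(11) 'ae': from fail(10)=0 chase 'e': 0 ⇒ 5;  out=∅∪out(5)=∅
  fail(16) 'cb': from fail(1)=0 chase 'b': 0 ⇒ 0;  out={3}∪out(0)={3}
  fail(3) 'cdc': from fail(2)=0 chase 'c': 0 ⇒ 1;  out=∅∪out(1)=∅
  fail(7) 'eed': from fail(6)=5 chase 'd': 5→0 ⇒ 0;  out=∅∪out(0)=∅
  fail(12) 'aed': from fail(11)=5 chase 'd': 5→0 ⇒ 0;  out=∅∪out(0)=∅
  fail(4) 'cdcc': from fail(3)=1 chase 'c': 1→0 ⇒ 1;  out={0}∪out(1)={0}
  fail(8) 'eedc': from fail(7)=0 chase 'c': 0 ⇒ 1;  out=∅∪out(1)=∅
  fail(13) 'aedb': from fail(12)=0 chase 'b': 0 ⇒ 0;  out=∅∪out(0)=∅
  fail(9) 'eedcb': from fail(8)=1 chase 'b': 1 ⇒ 16;  out={1}∪out(16)={1,3}
  fail(14) 'aedbc': from fail(13)=0 chase 'c': 0 ⇒ 1;  out=∅∪out(1)=∅
  fail(15) 'aedbcb': from fail(14)=1 chase 'b': 1 ⇒ 16;  out={2}∪out(16)={2,3}

Scan:
[0] read 'a'  n0⇒n10
[1] read 'a'  n10⇒n10 ·f
[2] read 'a'  n10⇒n10 ·f
[3] read 'c'  n10⇒n1 ·f
[4] read 'd'  n1⇒n2
[5] read 'c'  n2⇒n3
[6] read 'c'  n3⇒n4  emit P0@[3:6]
[7] read 'c'  n4⇒n1 ·f
[8] read 'c'  n1⇒n1 ·f
[9] read 'c'  n1⇒n1 ·f
[10] read 'b'  n1⇒n16  emit P3@[9:10]
[11] read 'd'  n16⇒n0 ·f
[12] read 'c'  n0⇒n1
[13] read 'a'  n1⇒n10 ·f
[14] read 'e'  n10⇒n11
[15] read 'd'  n11⇒n12
[16] read 'b'  n12⇒n13
[17] read 'c'  n13⇒n14
[18] read 'b'  n14⇒n15  emit P2@[13:18],P3@[17:18]
[19] read 'e'  n15⇒n5 ·f
[20] read 'd'  n5⇒n0 ·f
[21] read 'c'  n0⇒n1
[22] read 'e'  n1⇒n5 ·f
[23] read 'a'  n5⇒n10 ·f
[24] read 'a'  n10⇒n10 ·f
[25] read 'd'  n10⇒n0 ·f
[26] read 'b'  n0⇒n0
[27] read 'b'  n0⇒n0
[28] read 'd'  n0⇒n0
[29] read 'e'  n0⇒n5
[30] read 'e'  n5⇒n6
[31] read 'd'  n6⇒n7
[32] read 'c'  n7⇒n8
[33] read 'b'  n8⇒n9  emit P1@[29:33],P3@[32:33]
[34] read 'c'  n9⇒n1 ·f
[35] read 'd'  n1⇒n2

All matches (sorted): [[6,0],[10,3],[18,2],[18,3],[33,1],[33,3]]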